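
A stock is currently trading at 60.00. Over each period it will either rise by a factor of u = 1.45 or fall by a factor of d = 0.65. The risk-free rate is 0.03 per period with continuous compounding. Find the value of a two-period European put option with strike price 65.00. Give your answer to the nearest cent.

14.24

Risk-neutral probability p = (e^0.03 − 0.65)/(1.45 − 0.65) = 0.3805/0.8000 = 0.4756
Terminal stock prices: S_uu = 126.2, S_ud = 56.55, S_dd = 25.35
Terminal payoffs (K − S): max(-61.15, 0) = 0, max(8.45, 0) = 8.45, max(39.65, 0) = 39.65
Node u (S = 87): V_u = e^(−0.03)·[0.4756·0.0000 + 0.5244·8.4500] = 4.3005
Node d (S = 39): V_d = e^(−0.03)·[0.4756·8.4500 + 0.5244·39.6500] = 24.0790
Node 0 (S = 60): V_0 = e^(−0.03)·[0.4756·4.3005 + 0.5244·24.0790] = 14.2393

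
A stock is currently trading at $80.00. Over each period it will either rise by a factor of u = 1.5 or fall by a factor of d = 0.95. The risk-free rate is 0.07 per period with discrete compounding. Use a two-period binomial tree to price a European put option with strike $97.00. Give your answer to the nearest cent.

Risk-neutral probability p = (1 + 0.07 − 0.95)/(1.5 − 0.95) = 0.1200/0.5500 = 0.2182
Terminal stock prices: S_uu = 180, S_ud = 114, S_dd = 72.2
Terminal payoffs (K − S): max(-83, 0) = 0, max(-17, 0) = 0, max(24.8, 0) = 24.8
Node u (S = 120): V_u = 1/1.07·[0.2182·0.0000 + 0.7818·0.0000] = 0.0000
Node d (S = 76): V_d = 1/1.07·[0.2182·0.0000 + 0.7818·24.8000] = 18.1206
Node 0 (S = 80): V_0 = 1/1.07·[0.2182·0.0000 + 0.7818·18.1206] = 13.2402

$13.24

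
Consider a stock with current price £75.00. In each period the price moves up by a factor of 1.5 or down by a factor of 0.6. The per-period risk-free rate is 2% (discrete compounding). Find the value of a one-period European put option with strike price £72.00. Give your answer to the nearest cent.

Risk-neutral probability p = (1 + 0.02 − 0.6)/(1.5 − 0.6) = 0.4200/0.9000 = 0.4667
Terminal stock prices: S_u = 112.5, S_d = 45
Terminal payoffs (K − S): max(-40.5, 0) = 0, max(27, 0) = 27
Node 0 (S = 75): V_0 = 1/1.02·[0.4667·0.0000 + 0.5333·27.0000] = 14.1176

£14.12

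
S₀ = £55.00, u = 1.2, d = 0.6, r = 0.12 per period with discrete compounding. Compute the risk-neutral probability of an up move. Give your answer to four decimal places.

Risk-neutral probability p = (1 + 0.12 − 0.6)/(1.2 − 0.6) = 0.5200/0.6000 = 0.8667

p = 0.8667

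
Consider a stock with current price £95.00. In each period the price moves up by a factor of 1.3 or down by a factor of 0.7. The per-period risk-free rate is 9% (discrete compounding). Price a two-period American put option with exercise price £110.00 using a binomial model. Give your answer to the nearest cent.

Risk-neutral probability p = (1 + 0.09 − 0.7)/(1.3 − 0.7) = 0.3900/0.6000 = 0.6500
Terminal stock prices: S_uu = 160.6, S_ud = 86.45, S_dd = 46.55
Terminal payoffs (K − S): max(-50.55, 0) = 0, max(23.55, 0) = 23.55, max(63.45, 0) = 63.45
Node u (S = 123.5): continuation = 1/1.09·[0.6500·0.0000 + 0.3500·23.5500] = 7.5619; exercise value = 0.0000 ≤ continuation, so V_u = 7.5619
Node d (S = 66.5): continuation = 1/1.09·[0.6500·23.5500 + 0.3500·63.4500] = 34.4174; exercise value = 43.5000 > continuation, so V_d = 43.5000 (exercise)
Node 0 (S = 95): continuation = 1/1.09·[0.6500·7.5619 + 0.3500·43.5000] = 18.4773; exercise value = 15.0000 ≤ continuation, so V_0 = 18.4773

£18.48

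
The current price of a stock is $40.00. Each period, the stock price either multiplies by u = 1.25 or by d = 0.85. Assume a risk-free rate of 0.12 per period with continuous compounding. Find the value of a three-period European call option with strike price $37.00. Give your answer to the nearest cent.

$14.55

Risk-neutral probability p = (e^0.12 − 0.85)/(1.25 − 0.85) = 0.2775/0.4000 = 0.6937
Terminal stock prices: S_uuu = 78.12, S_uud = 53.12, S_udd = 36.12, S_ddd = 24.56
Terminal payoffs (S − K): max(41.12, 0) = 41.12, max(16.12, 0) = 16.12, max(-0.875, 0) = 0, max(-12.44, 0) = 0
Node uu (S = 62.5): V_uu = e^(−0.12)·[0.6937·41.1250 + 0.3063·16.1250] = 29.6839
Node ud (S = 42.5): V_ud = e^(−0.12)·[0.6937·16.1250 + 0.3063·0.0000] = 9.9216
Node dd (S = 28.9): V_dd = e^(−0.12)·[0.6937·0.0000 + 0.3063·0.0000] = 0.0000
Node u (S = 50): V_u = e^(−0.12)·[0.6937·29.6839 + 0.3063·9.9216] = 20.9593
Node d (S = 34): V_d = e^(−0.12)·[0.6937·9.9216 + 0.3063·0.0000] = 6.1047
Node 0 (S = 40): V_0 = e^(−0.12)·[0.6937·20.9593 + 0.3063·6.1047] = 14.5544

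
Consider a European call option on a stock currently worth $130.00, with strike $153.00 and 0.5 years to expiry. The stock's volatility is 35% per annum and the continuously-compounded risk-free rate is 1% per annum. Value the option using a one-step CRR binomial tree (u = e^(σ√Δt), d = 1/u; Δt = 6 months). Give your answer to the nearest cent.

$6.03

CRR parameters: u = e^(σ√Δt) = e^(0.35·√0.5) = 1.2808, d = 1/u = 0.7808
Per-period rate: rΔt = 0.01·0.5 = 0.005, so R = e^0.005 = 1.0050
Risk-neutral probability p = (e^0.005 − 0.7808)/(1.2808 − 0.7808) = 0.2243/0.5000 = 0.4485
Terminal stock prices: S_u = 166.5, S_d = 101.5
Terminal payoffs (S − K): max(13.5, 0) = 13.5, max(-51.5, 0) = 0
Node 0 (S = 130): V_0 = e^(−0.005)·[0.4485·13.5044 + 0.5515·0.0000] = 6.0261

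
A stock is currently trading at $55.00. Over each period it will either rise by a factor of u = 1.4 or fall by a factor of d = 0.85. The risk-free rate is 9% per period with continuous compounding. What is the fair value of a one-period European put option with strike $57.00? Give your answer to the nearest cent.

$5.21

Risk-neutral probability p = (e^0.09 − 0.85)/(1.4 − 0.85) = 0.2442/0.5500 = 0.4440
Terminal stock prices: S_u = 77, S_d = 46.75
Terminal payoffs (K − S): max(-20, 0) = 0, max(10.25, 0) = 10.25
Node 0 (S = 55): V_0 = e^(−0.09)·[0.4440·0.0000 + 0.5560·10.2500] = 5.2089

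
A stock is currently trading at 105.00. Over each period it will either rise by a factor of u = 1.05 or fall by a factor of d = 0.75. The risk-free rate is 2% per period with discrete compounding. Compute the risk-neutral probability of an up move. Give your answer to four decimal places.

Risk-neutral probability p = (1 + 0.02 − 0.75)/(1.05 − 0.75) = 0.2700/0.3000 = 0.9000

p = 0.9000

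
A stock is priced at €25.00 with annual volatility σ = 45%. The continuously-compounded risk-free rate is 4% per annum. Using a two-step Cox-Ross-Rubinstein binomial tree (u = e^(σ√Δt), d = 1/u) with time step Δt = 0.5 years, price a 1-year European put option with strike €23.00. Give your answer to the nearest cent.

CRR parameters: u = e^(σ√Δt) = e^(0.45·√0.5) = 1.3746, d = 1/u = 0.7275
Per-period rate: rΔt = 0.04·0.5 = 0.02, so R = e^0.02 = 1.0202
Risk-neutral probability p = (e^0.02 − 0.7275)/(1.3746 − 0.7275) = 0.2927/0.6472 = 0.4523
Terminal stock prices: S_uu = 47.24, S_ud = 25, S_dd = 13.23
Terminal payoffs (K − S): max(-24.24, 0) = 0, max(-2, 0) = 0, max(9.77, 0) = 9.77
Node u (S = 34.37): V_u = e^(−0.02)·[0.4523·0.0000 + 0.5477·0.0000] = 0.0000
Node d (S = 18.19): V_d = e^(−0.02)·[0.4523·0.0000 + 0.5477·9.7701] = 5.2448
Node 0 (S = 25): V_0 = e^(−0.02)·[0.4523·0.0000 + 0.5477·5.2448] = 2.8156

€2.82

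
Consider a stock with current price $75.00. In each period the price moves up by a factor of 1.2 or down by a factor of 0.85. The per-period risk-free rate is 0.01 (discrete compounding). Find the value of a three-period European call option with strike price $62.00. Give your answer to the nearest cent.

Risk-neutral probability p = (1 + 0.01 − 0.85)/(1.2 − 0.85) = 0.1600/0.3500 = 0.4571
Terminal stock prices: S_uuu = 129.6, S_uud = 91.8, S_udd = 65.02, S_ddd = 46.06
Terminal payoffs (S − K): max(67.6, 0) = 67.6, max(29.8, 0) = 29.8, max(3.025, 0) = 3.025, max(-15.94, 0) = 0
Node uu (S = 108): V_uu = 1/1.01·[0.4571·67.6000 + 0.5429·29.8000] = 46.6139
Node ud (S = 76.5): V_ud = 1/1.01·[0.4571·29.8000 + 0.5429·3.0250] = 15.1139
Node dd (S = 54.19): V_dd = 1/1.01·[0.4571·3.0250 + 0.5429·0.0000] = 1.3692
Node u (S = 90): V_u = 1/1.01·[0.4571·46.6139 + 0.5429·15.1139] = 29.2216
Node d (S = 63.75): V_d = 1/1.01·[0.4571·15.1139 + 0.5429·1.3692] = 7.5767
Node 0 (S = 75): V_0 = 1/1.01·[0.4571·29.2216 + 0.5429·7.5767] = 17.2985

$17.30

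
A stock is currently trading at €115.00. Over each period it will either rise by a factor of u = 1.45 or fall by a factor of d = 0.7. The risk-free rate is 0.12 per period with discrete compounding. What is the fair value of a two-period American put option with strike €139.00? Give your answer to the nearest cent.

Risk-neutral probability p = (1 + 0.12 − 0.7)/(1.45 − 0.7) = 0.4200/0.7500 = 0.5600
Terminal stock prices: S_uu = 241.8, S_ud = 116.7, S_dd = 56.35
Terminal payoffs (K − S): max(-102.8, 0) = 0, max(22.28, 0) = 22.28, max(82.65, 0) = 82.65
Node u (S = 166.8): continuation = 1/1.12·[0.5600·0.0000 + 0.4400·22.2750] = 8.7509; exercise value = 0.0000 ≤ continuation, so V_u = 8.7509
Node d (S = 80.5): continuation = 1/1.12·[0.5600·22.2750 + 0.4400·82.6500] = 43.6071; exercise value = 58.5000 > continuation, so V_d = 58.5000 (exercise)
Node 0 (S = 115): continuation = 1/1.12·[0.5600·8.7509 + 0.4400·58.5000] = 27.3576; exercise value = 24.0000 ≤ continuation, so V_0 = 27.3576

€27.36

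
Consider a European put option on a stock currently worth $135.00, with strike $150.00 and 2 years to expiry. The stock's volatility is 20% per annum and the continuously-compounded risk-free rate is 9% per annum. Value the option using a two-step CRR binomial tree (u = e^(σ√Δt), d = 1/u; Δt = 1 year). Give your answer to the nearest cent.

$10.38

CRR parameters: u = e^(σ√Δt) = e^(0.2·√1) = 1.2214, d = 1/u = 0.8187
Per-period rate: rΔt = 0.09·1 = 0.09, so R = e^0.09 = 1.0942
Risk-neutral probability p = (e^0.09 − 0.8187)/(1.2214 − 0.8187) = 0.2754/0.4027 = 0.6840
Terminal stock prices: S_uu = 201.4, S_ud = 135, S_dd = 90.49
Terminal payoffs (K − S): max(-51.4, 0) = 0, max(15, 0) = 15, max(59.51, 0) = 59.51
Node u (S = 164.9): V_u = e^(−0.09)·[0.6840·0.0000 + 0.3160·15.0000] = 4.3315
Node d (S = 110.5): V_d = e^(−0.09)·[0.6840·15.0000 + 0.3160·59.5068] = 26.5610
Node 0 (S = 135): V_0 = e^(−0.09)·[0.6840·4.3315 + 0.3160·26.5610] = 10.3778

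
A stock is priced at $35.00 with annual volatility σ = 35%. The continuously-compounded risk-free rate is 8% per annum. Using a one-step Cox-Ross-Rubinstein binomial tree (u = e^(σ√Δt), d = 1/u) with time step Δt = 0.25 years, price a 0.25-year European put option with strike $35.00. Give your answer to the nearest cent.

$2.68

CRR parameters: u = e^(σ√Δt) = e^(0.35·√0.25) = 1.1912, d = 1/u = 0.8395
Per-period rate: rΔt = 0.08·0.25 = 0.02, so R = e^0.02 = 1.0202
Risk-neutral probability p = (e^0.02 − 0.8395)/(1.1912 − 0.8395) = 0.1807/0.3518 = 0.5138
Terminal stock prices: S_u = 41.69, S_d = 29.38
Terminal payoffs (K − S): max(-6.694, 0) = 0, max(5.619, 0) = 5.619
Node 0 (S = 35): V_0 = e^(−0.02)·[0.5138·0.0000 + 0.4862·5.6190] = 2.6779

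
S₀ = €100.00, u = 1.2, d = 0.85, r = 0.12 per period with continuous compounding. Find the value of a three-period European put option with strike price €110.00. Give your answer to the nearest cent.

Risk-neutral probability p = (e^0.12 − 0.85)/(1.2 − 0.85) = 0.2775/0.3500 = 0.7928
Terminal stock prices: S_uuu = 172.8, S_uud = 122.4, S_udd = 86.7, S_ddd = 61.41
Terminal payoffs (K − S): max(-62.8, 0) = 0, max(-12.4, 0) = 0, max(23.3, 0) = 23.3, max(48.59, 0) = 48.59
Node uu (S = 144): V_uu = e^(−0.12)·[0.7928·0.0000 + 0.2072·0.0000] = 0.0000
Node ud (S = 102): V_ud = e^(−0.12)·[0.7928·0.0000 + 0.2072·23.3000] = 4.2808
Node dd (S = 72.25): V_dd = e^(−0.12)·[0.7928·23.3000 + 0.2072·48.5875] = 25.3112
Node u (S = 120): V_u = e^(−0.12)·[0.7928·0.0000 + 0.2072·4.2808] = 0.7865
Node d (S = 85): V_d = e^(−0.12)·[0.7928·4.2808 + 0.2072·25.3112] = 7.6606
Node 0 (S = 100): V_0 = e^(−0.12)·[0.7928·0.7865 + 0.2072·7.6606] = 1.9605

€1.96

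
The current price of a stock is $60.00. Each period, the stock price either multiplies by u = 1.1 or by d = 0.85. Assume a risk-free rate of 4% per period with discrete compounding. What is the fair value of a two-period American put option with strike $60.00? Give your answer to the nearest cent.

Risk-neutral probability p = (1 + 0.04 − 0.85)/(1.1 − 0.85) = 0.1900/0.2500 = 0.7600
Terminal stock prices: S_uu = 72.6, S_ud = 56.1, S_dd = 43.35
Terminal payoffs (K − S): max(-12.6, 0) = 0, max(3.9, 0) = 3.9, max(16.65, 0) = 16.65
Node u (S = 66): continuation = 1/1.04·[0.7600·0.0000 + 0.2400·3.9000] = 0.9000; exercise value = 0.0000 ≤ continuation, so V_u = 0.9000
Node d (S = 51): continuation = 1/1.04·[0.7600·3.9000 + 0.2400·16.6500] = 6.6923; exercise value = 9.0000 > continuation, so V_d = 9.0000 (exercise)
Node 0 (S = 60): continuation = 1/1.04·[0.7600·0.9000 + 0.2400·9.0000] = 2.7346; exercise value = 0.0000 ≤ continuation, so V_0 = 2.7346

$2.73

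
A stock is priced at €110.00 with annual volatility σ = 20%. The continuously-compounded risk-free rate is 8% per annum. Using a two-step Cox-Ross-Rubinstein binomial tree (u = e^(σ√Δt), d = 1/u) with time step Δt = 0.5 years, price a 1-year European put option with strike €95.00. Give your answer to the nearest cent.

CRR parameters: u = e^(σ√Δt) = e^(0.2·√0.5) = 1.1519, d = 1/u = 0.8681
Per-period rate: rΔt = 0.08·0.5 = 0.04, so R = e^0.04 = 1.0408
Risk-neutral probability p = (e^0.04 − 0.8681)/(1.1519 − 0.8681) = 0.1727/0.2838 = 0.6085
Terminal stock prices: S_uu = 146, S_ud = 110, S_dd = 82.9
Terminal payoffs (K − S): max(-50.96, 0) = 0, max(-15, 0) = 0, max(12.1, 0) = 12.1
Node u (S = 126.7): V_u = e^(−0.04)·[0.6085·0.0000 + 0.3915·0.0000] = 0.0000
Node d (S = 95.49): V_d = e^(−0.04)·[0.6085·0.0000 + 0.3915·12.0998] = 4.5512
Node 0 (S = 110): V_0 = e^(−0.04)·[0.6085·0.0000 + 0.3915·4.5512] = 1.7119

€1.71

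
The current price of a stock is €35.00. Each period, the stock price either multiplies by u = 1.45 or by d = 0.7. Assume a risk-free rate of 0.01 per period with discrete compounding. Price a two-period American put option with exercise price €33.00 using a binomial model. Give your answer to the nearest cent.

Risk-neutral probability p = (1 + 0.01 − 0.7)/(1.45 − 0.7) = 0.3100/0.7500 = 0.4133
Terminal stock prices: S_uu = 73.59, S_ud = 35.52, S_dd = 17.15
Terminal payoffs (K − S): max(-40.59, 0) = 0, max(-2.525, 0) = 0, max(15.85, 0) = 15.85
Node u (S = 50.75): continuation = 1/1.01·[0.4133·0.0000 + 0.5867·0.0000] = 0.0000; exercise value = 0.0000 ≤ continuation, so V_u = 0.0000
Node d (S = 24.5): continuation = 1/1.01·[0.4133·0.0000 + 0.5867·15.8500] = 9.2066; exercise value = 8.5000 ≤ continuation, so V_d = 9.2066
Node 0 (S = 35): continuation = 1/1.01·[0.4133·0.0000 + 0.5867·9.2066] = 5.3477; exercise value = 0.0000 ≤ continuation, so V_0 = 5.3477

€5.35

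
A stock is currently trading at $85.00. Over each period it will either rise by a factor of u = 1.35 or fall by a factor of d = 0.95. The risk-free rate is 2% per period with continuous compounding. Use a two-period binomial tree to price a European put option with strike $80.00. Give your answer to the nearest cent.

Risk-neutral probability p = (e^0.02 − 0.95)/(1.35 − 0.95) = 0.0702/0.4000 = 0.1755
Terminal stock prices: S_uu = 154.9, S_ud = 109, S_dd = 76.71
Terminal payoffs (K − S): max(-74.91, 0) = 0, max(-29.01, 0) = 0, max(3.288, 0) = 3.288
Node u (S = 114.8): V_u = e^(−0.02)·[0.1755·0.0000 + 0.8245·0.0000] = 0.0000
Node d (S = 80.75): V_d = e^(−0.02)·[0.1755·0.0000 + 0.8245·3.2875] = 2.6569
Node 0 (S = 85): V_0 = e^(−0.02)·[0.1755·0.0000 + 0.8245·2.6569] = 2.1472

$2.15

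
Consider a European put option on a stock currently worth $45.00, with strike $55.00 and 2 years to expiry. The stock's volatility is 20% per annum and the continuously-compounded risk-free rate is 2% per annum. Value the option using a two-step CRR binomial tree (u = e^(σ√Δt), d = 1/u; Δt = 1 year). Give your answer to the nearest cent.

CRR parameters: u = e^(σ√Δt) = e^(0.2·√1) = 1.2214, d = 1/u = 0.8187
Per-period rate: rΔt = 0.02·1 = 0.02, so R = e^0.02 = 1.0202
Risk-neutral probability p = (e^0.02 − 0.8187)/(1.2214 − 0.8187) = 0.2015/0.4027 = 0.5003
Terminal stock prices: S_uu = 67.13, S_ud = 45, S_dd = 30.16
Terminal payoffs (K − S): max(-12.13, 0) = 0, max(10, 0) = 10, max(24.84, 0) = 24.84
Node u (S = 54.96): V_u = e^(−0.02)·[0.5003·0.0000 + 0.4997·10.0000] = 4.8977
Node d (S = 36.84): V_d = e^(−0.02)·[0.5003·10.0000 + 0.4997·24.8356] = 17.0680
Node 0 (S = 45): V_0 = e^(−0.02)·[0.5003·4.8977 + 0.4997·17.0680] = 10.7614

$10.76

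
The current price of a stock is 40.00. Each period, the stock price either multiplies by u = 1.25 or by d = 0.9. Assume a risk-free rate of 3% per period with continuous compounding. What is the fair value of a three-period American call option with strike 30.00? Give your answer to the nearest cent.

Risk-neutral probability p = (e^0.03 − 0.9)/(1.25 − 0.9) = 0.1305/0.3500 = 0.3727
Terminal stock prices: S_uuu = 78.12, S_uud = 56.25, S_udd = 40.5, S_ddd = 29.16
Terminal payoffs (S − K): max(48.12, 0) = 48.12, max(26.25, 0) = 26.25, max(10.5, 0) = 10.5, max(-0.84, 0) = 0
Node uu (S = 62.5): continuation = e^(−0.03)·[0.3727·48.1250 + 0.6273·26.2500] = 33.3866; exercise value = 32.5000 ≤ continuation, so V_uu = 33.3866
Node ud (S = 45): continuation = e^(−0.03)·[0.3727·26.2500 + 0.6273·10.5000] = 15.8866; exercise value = 15.0000 ≤ continuation, so V_ud = 15.8866
Node dd (S = 32.4): continuation = e^(−0.03)·[0.3727·10.5000 + 0.6273·0.0000] = 3.7980; exercise value = 2.4000 ≤ continuation, so V_dd = 3.7980
Node u (S = 50): continuation = e^(−0.03)·[0.3727·33.3866 + 0.6273·15.8866] = 21.7471; exercise value = 20.0000 ≤ continuation, so V_u = 21.7471
Node d (S = 36): continuation = e^(−0.03)·[0.3727·15.8866 + 0.6273·3.7980] = 8.0583; exercise value = 6.0000 ≤ continuation, so V_d = 8.0583
Node 0 (S = 40): continuation = e^(−0.03)·[0.3727·21.7471 + 0.6273·8.0583] = 12.7715; exercise value = 10.0000 ≤ continuation, so V_0 = 12.7715

12.77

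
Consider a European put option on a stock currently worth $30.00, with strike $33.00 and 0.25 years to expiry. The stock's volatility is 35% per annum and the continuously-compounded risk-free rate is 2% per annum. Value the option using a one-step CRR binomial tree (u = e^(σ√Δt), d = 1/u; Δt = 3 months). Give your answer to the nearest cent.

$4.12

CRR parameters: u = e^(σ√Δt) = e^(0.35·√0.25) = 1.1912, d = 1/u = 0.8395
Per-period rate: rΔt = 0.02·0.25 = 0.005, so R = e^0.005 = 1.0050
Risk-neutral probability p = (e^0.005 − 0.8395)/(1.1912 − 0.8395) = 0.1656/0.3518 = 0.4706
Terminal stock prices: S_u = 35.74, S_d = 25.18
Terminal payoffs (K − S): max(-2.737, 0) = 0, max(7.816, 0) = 7.816
Node 0 (S = 30): V_0 = e^(−0.005)·[0.4706·0.0000 + 0.5294·7.8163] = 4.1172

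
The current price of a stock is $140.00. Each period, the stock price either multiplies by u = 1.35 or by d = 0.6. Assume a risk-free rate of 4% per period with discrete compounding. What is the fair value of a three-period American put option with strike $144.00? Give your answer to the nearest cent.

Risk-neutral probability p = (1 + 0.04 − 0.6)/(1.35 − 0.6) = 0.4400/0.7500 = 0.5867
Terminal stock prices: S_uuu = 344.5, S_uud = 153.1, S_udd = 68.04, S_ddd = 30.24
Terminal payoffs (K − S): max(-200.5, 0) = 0, max(-9.09, 0) = 0, max(75.96, 0) = 75.96, max(113.8, 0) = 113.8
Node uu (S = 255.2): continuation = 1/1.04·[0.5867·0.0000 + 0.4133·0.0000] = 0.0000; exercise value = 0.0000 ≤ continuation, so V_uu = 0.0000
Node ud (S = 113.4): continuation = 1/1.04·[0.5867·0.0000 + 0.4133·75.9600] = 30.1892; exercise value = 30.6000 > continuation, so V_ud = 30.6000 (exercise)
Node dd (S = 50.4): continuation = 1/1.04·[0.5867·75.9600 + 0.4133·113.7600] = 88.0615; exercise value = 93.6000 > continuation, so V_dd = 93.6000 (exercise)
Node u (S = 189): continuation = 1/1.04·[0.5867·0.0000 + 0.4133·30.6000] = 12.1615; exercise value = 0.0000 ≤ continuation, so V_u = 12.1615
Node d (S = 84): continuation = 1/1.04·[0.5867·30.6000 + 0.4133·93.6000] = 54.4615; exercise value = 60.0000 > continuation, so V_d = 60.0000 (exercise)
Node 0 (S = 140): continuation = 1/1.04·[0.5867·12.1615 + 0.4133·60.0000] = 30.7065; exercise value = 4.0000 ≤ continuation, so V_0 = 30.7065

$30.71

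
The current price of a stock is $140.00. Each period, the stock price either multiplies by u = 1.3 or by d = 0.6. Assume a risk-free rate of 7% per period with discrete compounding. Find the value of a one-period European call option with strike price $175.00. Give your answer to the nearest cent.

$4.39

Risk-neutral probability p = (1 + 0.07 − 0.6)/(1.3 − 0.6) = 0.4700/0.7000 = 0.6714
Terminal stock prices: S_u = 182, S_d = 84
Terminal payoffs (S − K): max(7, 0) = 7, max(-91, 0) = 0
Node 0 (S = 140): V_0 = 1/1.07·[0.6714·7.0000 + 0.3286·0.0000] = 4.3925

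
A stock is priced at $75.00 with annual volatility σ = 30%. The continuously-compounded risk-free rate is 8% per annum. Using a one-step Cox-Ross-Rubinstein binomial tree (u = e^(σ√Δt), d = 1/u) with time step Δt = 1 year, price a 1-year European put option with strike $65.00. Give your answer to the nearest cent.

CRR parameters: u = e^(σ√Δt) = e^(0.3·√1) = 1.3499, d = 1/u = 0.7408
Per-period rate: rΔt = 0.08·1 = 0.08, so R = e^0.08 = 1.0833
Risk-neutral probability p = (e^0.08 − 0.7408)/(1.3499 − 0.7408) = 0.3425/0.6090 = 0.5623
Terminal stock prices: S_u = 101.2, S_d = 55.56
Terminal payoffs (K − S): max(-36.24, 0) = 0, max(9.439, 0) = 9.439
Node 0 (S = 75): V_0 = e^(−0.08)·[0.5623·0.0000 + 0.4377·9.4386] = 3.8136

$3.81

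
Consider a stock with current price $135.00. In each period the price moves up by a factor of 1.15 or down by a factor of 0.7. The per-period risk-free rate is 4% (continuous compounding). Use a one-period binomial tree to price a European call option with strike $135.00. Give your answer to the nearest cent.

$14.74

Risk-neutral probability p = (e^0.04 − 0.7)/(1.15 − 0.7) = 0.3408/0.4500 = 0.7574
Terminal stock prices: S_u = 155.2, S_d = 94.5
Terminal payoffs (S − K): max(20.25, 0) = 20.25, max(-40.5, 0) = 0
Node 0 (S = 135): V_0 = e^(−0.04)·[0.7574·20.2500 + 0.2426·0.0000] = 14.7351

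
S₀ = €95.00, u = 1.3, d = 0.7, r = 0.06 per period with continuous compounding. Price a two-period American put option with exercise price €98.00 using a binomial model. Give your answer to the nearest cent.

€14.23

Risk-neutral probability p = (e^0.06 − 0.7)/(1.3 − 0.7) = 0.3618/0.6000 = 0.6031
Terminal stock prices: S_uu = 160.6, S_ud = 86.45, S_dd = 46.55
Terminal payoffs (K − S): max(-62.55, 0) = 0, max(11.55, 0) = 11.55, max(51.45, 0) = 51.45
Node u (S = 123.5): continuation = e^(−0.06)·[0.6031·0.0000 + 0.3969·11.5500] = 4.3177; exercise value = 0.0000 ≤ continuation, so V_u = 4.3177
Node d (S = 66.5): continuation = e^(−0.06)·[0.6031·11.5500 + 0.3969·51.4500] = 25.7929; exercise value = 31.5000 > continuation, so V_d = 31.5000 (exercise)
Node 0 (S = 95): continuation = e^(−0.06)·[0.6031·4.3177 + 0.3969·31.5000] = 14.2276; exercise value = 3.0000 ≤ continuation, so V_0 = 14.2276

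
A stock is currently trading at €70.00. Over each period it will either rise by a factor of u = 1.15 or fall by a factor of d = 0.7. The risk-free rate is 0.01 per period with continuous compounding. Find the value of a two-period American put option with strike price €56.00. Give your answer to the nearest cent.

€2.16

Risk-neutral probability p = (e^0.01 − 0.7)/(1.15 − 0.7) = 0.3101/0.4500 = 0.6890
Terminal stock prices: S_uu = 92.57, S_ud = 56.35, S_dd = 34.3
Terminal payoffs (K − S): max(-36.57, 0) = 0, max(-0.35, 0) = 0, max(21.7, 0) = 21.7
Node u (S = 80.5): continuation = e^(−0.01)·[0.6890·0.0000 + 0.3110·0.0000] = 0.0000; exercise value = 0.0000 ≤ continuation, so V_u = 0.0000
Node d (S = 49): continuation = e^(−0.01)·[0.6890·0.0000 + 0.3110·21.7000] = 6.6815; exercise value = 7.0000 > continuation, so V_d = 7.0000 (exercise)
Node 0 (S = 70): continuation = e^(−0.01)·[0.6890·0.0000 + 0.3110·7.0000] = 2.1553; exercise value = 0.0000 ≤ continuation, so V_0 = 2.1553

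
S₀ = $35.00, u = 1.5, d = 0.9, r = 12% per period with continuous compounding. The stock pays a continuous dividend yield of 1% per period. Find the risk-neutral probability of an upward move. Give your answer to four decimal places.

Per-period risk-free factor R = e^0.12 = 1.1275; dividend-adjusted growth = e^(0.12−0.01) = 1.1163.
Risk-neutral probability p = (1.1163 − 0.9)/(1.5 − 0.9) = 0.2163/0.6000 = 0.3605

p = 0.3605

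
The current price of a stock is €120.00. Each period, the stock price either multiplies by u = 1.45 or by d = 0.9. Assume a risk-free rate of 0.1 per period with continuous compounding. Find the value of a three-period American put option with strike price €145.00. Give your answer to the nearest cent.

€25.00

Risk-neutral probability p = (e^0.1 − 0.9)/(1.45 − 0.9) = 0.2052/0.5500 = 0.3730
Terminal stock prices: S_uuu = 365.8, S_uud = 227.1, S_udd = 140.9, S_ddd = 87.48
Terminal payoffs (K − S): max(-220.8, 0) = 0, max(-82.07, 0) = 0, max(4.06, 0) = 4.06, max(57.52, 0) = 57.52
Node uu (S = 252.3): continuation = e^(−0.1)·[0.3730·0.0000 + 0.6270·0.0000] = 0.0000; exercise value = 0.0000 ≤ continuation, so V_uu = 0.0000
Node ud (S = 156.6): continuation = e^(−0.1)·[0.3730·0.0000 + 0.6270·4.0600] = 2.3032; exercise value = 0.0000 ≤ continuation, so V_ud = 2.3032
Node dd (S = 97.2): continuation = e^(−0.1)·[0.3730·4.0600 + 0.6270·57.5200] = 34.0014; exercise value = 47.8000 > continuation, so V_dd = 47.8000 (exercise)
Node u (S = 174): continuation = e^(−0.1)·[0.3730·0.0000 + 0.6270·2.3032] = 1.3066; exercise value = 0.0000 ≤ continuation, so V_u = 1.3066
Node d (S = 108): continuation = e^(−0.1)·[0.3730·2.3032 + 0.6270·47.8000] = 27.8943; exercise value = 37.0000 > continuation, so V_d = 37.0000 (exercise)
Node 0 (S = 120): continuation = e^(−0.1)·[0.3730·1.3066 + 0.6270·37.0000] = 21.4311; exercise value = 25.0000 > continuation, so V_0 = 25.0000 (exercise)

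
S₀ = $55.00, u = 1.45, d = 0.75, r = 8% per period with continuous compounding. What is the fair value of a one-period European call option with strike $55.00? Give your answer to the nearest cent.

Risk-neutral probability p = (e^0.08 − 0.75)/(1.45 − 0.75) = 0.3333/0.7000 = 0.4761
Terminal stock prices: S_u = 79.75, S_d = 41.25
Terminal payoffs (S − K): max(24.75, 0) = 24.75, max(-13.75, 0) = 0
Node 0 (S = 55): V_0 = e^(−0.08)·[0.4761·24.7500 + 0.5239·0.0000] = 10.8781

$10.88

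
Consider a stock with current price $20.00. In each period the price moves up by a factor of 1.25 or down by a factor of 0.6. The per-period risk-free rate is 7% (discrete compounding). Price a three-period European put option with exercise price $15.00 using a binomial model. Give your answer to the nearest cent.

$1.00

Risk-neutral probability p = (1 + 0.07 − 0.6)/(1.25 − 0.6) = 0.4700/0.6500 = 0.7231
Terminal stock prices: S_uuu = 39.06, S_uud = 18.75, S_udd = 9, S_ddd = 4.32
Terminal payoffs (K − S): max(-24.06, 0) = 0, max(-3.75, 0) = 0, max(6, 0) = 6, max(10.68, 0) = 10.68
Node uu (S = 31.25): V_uu = 1/1.07·[0.7231·0.0000 + 0.2769·0.0000] = 0.0000
Node ud (S = 15): V_ud = 1/1.07·[0.7231·0.0000 + 0.2769·6.0000] = 1.5528
Node dd (S = 7.2): V_dd = 1/1.07·[0.7231·6.0000 + 0.2769·10.6800] = 6.8187
Node u (S = 25): V_u = 1/1.07·[0.7231·0.0000 + 0.2769·1.5528] = 0.4019
Node d (S = 12): V_d = 1/1.07·[0.7231·1.5528 + 0.2769·6.8187] = 2.8141
Node 0 (S = 20): V_0 = 1/1.07·[0.7231·0.4019 + 0.2769·2.8141] = 0.9999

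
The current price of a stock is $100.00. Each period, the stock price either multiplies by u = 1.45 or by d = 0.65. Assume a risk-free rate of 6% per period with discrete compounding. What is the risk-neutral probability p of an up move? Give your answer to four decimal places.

p = 0.5125

Risk-neutral probability p = (1 + 0.06 − 0.65)/(1.45 − 0.65) = 0.4100/0.8000 = 0.5125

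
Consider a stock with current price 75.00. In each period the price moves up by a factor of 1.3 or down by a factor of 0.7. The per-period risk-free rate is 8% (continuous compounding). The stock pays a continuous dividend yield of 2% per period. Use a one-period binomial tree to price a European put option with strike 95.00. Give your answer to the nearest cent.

Per-period risk-free factor R = e^0.08 = 1.0833; dividend-adjusted growth = e^(0.08−0.02) = 1.0618.
Risk-neutral probability p = (1.0618 − 0.7)/(1.3 − 0.7) = 0.3618/0.6000 = 0.6031
Terminal stock prices: S_u = 97.5, S_d = 52.5
Terminal payoffs (K − S): max(-2.5, 0) = 0, max(42.5, 0) = 42.5
Node 0 (S = 75): V_0 = e^(−0.08)·[0.6031·0.0000 + 0.3969·42.5000] = 15.5729

15.57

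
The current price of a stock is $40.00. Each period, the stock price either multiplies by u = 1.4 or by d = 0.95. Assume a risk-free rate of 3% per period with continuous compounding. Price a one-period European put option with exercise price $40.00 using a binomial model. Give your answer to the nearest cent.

Risk-neutral probability p = (e^0.03 − 0.95)/(1.4 − 0.95) = 0.0805/0.4500 = 0.1788
Terminal stock prices: S_u = 56, S_d = 38
Terminal payoffs (K − S): max(-16, 0) = 0, max(2, 0) = 2
Node 0 (S = 40): V_0 = e^(−0.03)·[0.1788·0.0000 + 0.8212·2.0000] = 1.5939

$1.59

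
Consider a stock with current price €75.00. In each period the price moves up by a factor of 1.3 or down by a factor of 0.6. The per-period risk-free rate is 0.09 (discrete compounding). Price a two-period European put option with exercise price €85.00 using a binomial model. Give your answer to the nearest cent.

€13.76

Risk-neutral probability p = (1 + 0.09 − 0.6)/(1.3 − 0.6) = 0.4900/0.7000 = 0.7000
Terminal stock prices: S_uu = 126.8, S_ud = 58.5, S_dd = 27
Terminal payoffs (K − S): max(-41.75, 0) = 0, max(26.5, 0) = 26.5, max(58, 0) = 58
Node u (S = 97.5): V_u = 1/1.09·[0.7000·0.0000 + 0.3000·26.5000] = 7.2936
Node d (S = 45): V_d = 1/1.09·[0.7000·26.5000 + 0.3000·58.0000] = 32.9817
Node 0 (S = 75): V_0 = 1/1.09·[0.7000·7.2936 + 0.3000·32.9817] = 13.7615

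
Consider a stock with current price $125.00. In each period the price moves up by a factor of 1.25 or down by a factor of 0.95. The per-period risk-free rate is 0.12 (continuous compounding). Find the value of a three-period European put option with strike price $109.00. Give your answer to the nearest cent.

$0.09

Risk-neutral probability p = (e^0.12 − 0.95)/(1.25 − 0.95) = 0.1775/0.3000 = 0.5917
Terminal stock prices: S_uuu = 244.1, S_uud = 185.5, S_udd = 141, S_ddd = 107.2
Terminal payoffs (K − S): max(-135.1, 0) = 0, max(-76.55, 0) = 0, max(-32.02, 0) = 0, max(1.828, 0) = 1.828
Node uu (S = 195.3): V_uu = e^(−0.12)·[0.5917·0.0000 + 0.4083·0.0000] = 0.0000
Node ud (S = 148.4): V_ud = e^(−0.12)·[0.5917·0.0000 + 0.4083·0.0000] = 0.0000
Node dd (S = 112.8): V_dd = e^(−0.12)·[0.5917·0.0000 + 0.4083·1.8281] = 0.6621
Node u (S = 156.2): V_u = e^(−0.12)·[0.5917·0.0000 + 0.4083·0.0000] = 0.0000
Node d (S = 118.8): V_d = e^(−0.12)·[0.5917·0.0000 + 0.4083·0.6621] = 0.2398
Node 0 (S = 125): V_0 = e^(−0.12)·[0.5917·0.0000 + 0.4083·0.2398] = 0.0868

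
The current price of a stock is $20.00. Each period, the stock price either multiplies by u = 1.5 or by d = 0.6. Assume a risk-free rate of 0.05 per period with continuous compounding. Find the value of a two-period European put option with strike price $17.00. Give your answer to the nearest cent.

$2.20

Risk-neutral probability p = (e^0.05 − 0.6)/(1.5 − 0.6) = 0.4513/0.9000 = 0.5014
Terminal stock prices: S_uu = 45, S_ud = 18, S_dd = 7.2
Terminal payoffs (K − S): max(-28, 0) = 0, max(-1, 0) = 0, max(9.8, 0) = 9.8
Node u (S = 30): V_u = e^(−0.05)·[0.5014·0.0000 + 0.4986·0.0000] = 0.0000
Node d (S = 12): V_d = e^(−0.05)·[0.5014·0.0000 + 0.4986·9.8000] = 4.6479
Node 0 (S = 20): V_0 = e^(−0.05)·[0.5014·0.0000 + 0.4986·4.6479] = 2.2043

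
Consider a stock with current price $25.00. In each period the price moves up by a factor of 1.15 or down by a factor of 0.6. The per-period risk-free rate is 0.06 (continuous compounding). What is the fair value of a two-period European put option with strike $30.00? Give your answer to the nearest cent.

$3.52

Risk-neutral probability p = (e^0.06 − 0.6)/(1.15 − 0.6) = 0.4618/0.5500 = 0.8397
Terminal stock prices: S_uu = 33.06, S_ud = 17.25, S_dd = 9
Terminal payoffs (K − S): max(-3.062, 0) = 0, max(12.75, 0) = 12.75, max(21, 0) = 21
Node u (S = 28.75): V_u = e^(−0.06)·[0.8397·0.0000 + 0.1603·12.7500] = 1.9248
Node d (S = 15): V_d = e^(−0.06)·[0.8397·12.7500 + 0.1603·21.0000] = 13.2529
Node 0 (S = 25): V_0 = e^(−0.06)·[0.8397·1.9248 + 0.1603·13.2529] = 3.5228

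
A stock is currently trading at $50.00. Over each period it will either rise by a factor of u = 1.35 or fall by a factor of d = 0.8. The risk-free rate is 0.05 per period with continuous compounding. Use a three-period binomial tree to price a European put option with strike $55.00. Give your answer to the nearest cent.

$8.16

Risk-neutral probability p = (e^0.05 − 0.8)/(1.35 − 0.8) = 0.2513/0.5500 = 0.4569
Terminal stock prices: S_uuu = 123, S_uud = 72.9, S_udd = 43.2, S_ddd = 25.6
Terminal payoffs (K − S): max(-68.02, 0) = 0, max(-17.9, 0) = 0, max(11.8, 0) = 11.8, max(29.4, 0) = 29.4
Node uu (S = 91.13): V_uu = e^(−0.05)·[0.4569·0.0000 + 0.5431·0.0000] = 0.0000
Node ud (S = 54): V_ud = e^(−0.05)·[0.4569·0.0000 + 0.5431·11.8000] = 6.0965
Node dd (S = 32): V_dd = e^(−0.05)·[0.4569·11.8000 + 0.5431·29.4000] = 20.3176
Node u (S = 67.5): V_u = e^(−0.05)·[0.4569·0.0000 + 0.5431·6.0965] = 3.1498
Node d (S = 40): V_d = e^(−0.05)·[0.4569·6.0965 + 0.5431·20.3176] = 13.1466
Node 0 (S = 50): V_0 = e^(−0.05)·[0.4569·3.1498 + 0.5431·13.1466] = 8.1611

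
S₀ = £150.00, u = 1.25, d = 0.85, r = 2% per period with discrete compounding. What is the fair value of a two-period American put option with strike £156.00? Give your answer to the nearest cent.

£16.07

Risk-neutral probability p = (1 + 0.02 − 0.85)/(1.25 − 0.85) = 0.1700/0.4000 = 0.4250
Terminal stock prices: S_uu = 234.4, S_ud = 159.4, S_dd = 108.4
Terminal payoffs (K − S): max(-78.38, 0) = 0, max(-3.375, 0) = 0, max(47.63, 0) = 47.63
Node u (S = 187.5): continuation = 1/1.02·[0.4250·0.0000 + 0.5750·0.0000] = 0.0000; exercise value = 0.0000 ≤ continuation, so V_u = 0.0000
Node d (S = 127.5): continuation = 1/1.02·[0.4250·0.0000 + 0.5750·47.6250] = 26.8474; exercise value = 28.5000 > continuation, so V_d = 28.5000 (exercise)
Node 0 (S = 150): continuation = 1/1.02·[0.4250·0.0000 + 0.5750·28.5000] = 16.0662; exercise value = 6.0000 ≤ continuation, so V_0 = 16.0662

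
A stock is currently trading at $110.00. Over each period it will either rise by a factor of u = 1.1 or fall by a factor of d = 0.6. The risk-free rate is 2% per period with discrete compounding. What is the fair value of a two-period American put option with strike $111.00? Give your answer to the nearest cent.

$12.02

Risk-neutral probability p = (1 + 0.02 − 0.6)/(1.1 − 0.6) = 0.4200/0.5000 = 0.8400
Terminal stock prices: S_uu = 133.1, S_ud = 72.6, S_dd = 39.6
Terminal payoffs (K − S): max(-22.1, 0) = 0, max(38.4, 0) = 38.4, max(71.4, 0) = 71.4
Node u (S = 121): continuation = 1/1.02·[0.8400·0.0000 + 0.1600·38.4000] = 6.0235; exercise value = 0.0000 ≤ continuation, so V_u = 6.0235
Node d (S = 66): continuation = 1/1.02·[0.8400·38.4000 + 0.1600·71.4000] = 42.8235; exercise value = 45.0000 > continuation, so V_d = 45.0000 (exercise)
Node 0 (S = 110): continuation = 1/1.02·[0.8400·6.0235 + 0.1600·45.0000] = 12.0194; exercise value = 1.0000 ≤ continuation, so V_0 = 12.0194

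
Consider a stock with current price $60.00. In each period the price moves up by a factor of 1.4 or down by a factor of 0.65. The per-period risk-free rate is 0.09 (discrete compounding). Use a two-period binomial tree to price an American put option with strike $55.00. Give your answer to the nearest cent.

Risk-neutral probability p = (1 + 0.09 − 0.65)/(1.4 − 0.65) = 0.4400/0.7500 = 0.5867
Terminal stock prices: S_uu = 117.6, S_ud = 54.6, S_dd = 25.35
Terminal payoffs (K − S): max(-62.6, 0) = 0, max(0.4, 0) = 0.4, max(29.65, 0) = 29.65
Node u (S = 84): continuation = 1/1.09·[0.5867·0.0000 + 0.4133·0.4000] = 0.1517; exercise value = 0.0000 ≤ continuation, so V_u = 0.1517
Node d (S = 39): continuation = 1/1.09·[0.5867·0.4000 + 0.4133·29.6500] = 11.4587; exercise value = 16.0000 > continuation, so V_d = 16.0000 (exercise)
Node 0 (S = 60): continuation = 1/1.09·[0.5867·0.1517 + 0.4133·16.0000] = 6.1489; exercise value = 0.0000 ≤ continuation, so V_0 = 6.1489

$6.15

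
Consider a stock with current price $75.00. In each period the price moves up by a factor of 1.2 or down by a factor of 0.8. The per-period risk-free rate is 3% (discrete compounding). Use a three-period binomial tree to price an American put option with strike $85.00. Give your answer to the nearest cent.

$13.31

Risk-neutral probability p = (1 + 0.03 − 0.8)/(1.2 − 0.8) = 0.2300/0.4000 = 0.5750
Terminal stock prices: S_uuu = 129.6, S_uud = 86.4, S_udd = 57.6, S_ddd = 38.4
Terminal payoffs (K − S): max(-44.6, 0) = 0, max(-1.4, 0) = 0, max(27.4, 0) = 27.4, max(46.6, 0) = 46.6
Node uu (S = 108): continuation = 1/1.03·[0.5750·0.0000 + 0.4250·0.0000] = 0.0000; exercise value = 0.0000 ≤ continuation, so V_uu = 0.0000
Node ud (S = 72): continuation = 1/1.03·[0.5750·0.0000 + 0.4250·27.4000] = 11.3058; exercise value = 13.0000 > continuation, so V_ud = 13.0000 (exercise)
Node dd (S = 48): continuation = 1/1.03·[0.5750·27.4000 + 0.4250·46.6000] = 34.5243; exercise value = 37.0000 > continuation, so V_dd = 37.0000 (exercise)
Node u (S = 90): continuation = 1/1.03·[0.5750·0.0000 + 0.4250·13.0000] = 5.3641; exercise value = 0.0000 ≤ continuation, so V_u = 5.3641
Node d (S = 60): continuation = 1/1.03·[0.5750·13.0000 + 0.4250·37.0000] = 22.5243; exercise value = 25.0000 > continuation, so V_d = 25.0000 (exercise)
Node 0 (S = 75): continuation = 1/1.03·[0.5750·5.3641 + 0.4250·25.0000] = 13.3100; exercise value = 10.0000 ≤ continuation, so V_0 = 13.3100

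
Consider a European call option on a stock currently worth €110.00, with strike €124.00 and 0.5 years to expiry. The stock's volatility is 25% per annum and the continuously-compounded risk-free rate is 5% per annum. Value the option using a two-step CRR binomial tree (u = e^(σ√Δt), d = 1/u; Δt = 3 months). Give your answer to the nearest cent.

CRR parameters: u = e^(σ√Δt) = e^(0.25·√0.25) = 1.1331, d = 1/u = 0.8825
Per-period rate: rΔt = 0.05·0.25 = 0.0125, so R = e^0.0125 = 1.0126
Risk-neutral probability p = (e^0.0125 − 0.8825)/(1.1331 − 0.8825) = 0.1301/0.2507 = 0.5190
Terminal stock prices: S_uu = 141.2, S_ud = 110, S_dd = 85.67
Terminal payoffs (S − K): max(17.24, 0) = 17.24, max(-14, 0) = 0, max(-38.33, 0) = 0
Node u (S = 124.6): V_u = e^(−0.0125)·[0.5190·17.2428 + 0.4810·0.0000] = 8.8374
Node d (S = 97.07): V_d = e^(−0.0125)·[0.5190·0.0000 + 0.4810·0.0000] = 0.0000
Node 0 (S = 110): V_0 = e^(−0.0125)·[0.5190·8.8374 + 0.4810·0.0000] = 4.5294

€4.53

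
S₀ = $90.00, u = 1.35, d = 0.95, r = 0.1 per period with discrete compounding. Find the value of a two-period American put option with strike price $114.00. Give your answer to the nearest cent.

Risk-neutral probability p = (1 + 0.1 − 0.95)/(1.35 − 0.95) = 0.1500/0.4000 = 0.3750
Terminal stock prices: S_uu = 164, S_ud = 115.4, S_dd = 81.22
Terminal payoffs (K − S): max(-50.03, 0) = 0, max(-1.425, 0) = 0, max(32.78, 0) = 32.78
Node u (S = 121.5): continuation = 1/1.1·[0.3750·0.0000 + 0.6250·0.0000] = 0.0000; exercise value = 0.0000 ≤ continuation, so V_u = 0.0000
Node d (S = 85.5): continuation = 1/1.1·[0.3750·0.0000 + 0.6250·32.7750] = 18.6222; exercise value = 28.5000 > continuation, so V_d = 28.5000 (exercise)
Node 0 (S = 90): continuation = 1/1.1·[0.3750·0.0000 + 0.6250·28.5000] = 16.1932; exercise value = 24.0000 > continuation, so V_0 = 24.0000 (exercise)

$24.00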